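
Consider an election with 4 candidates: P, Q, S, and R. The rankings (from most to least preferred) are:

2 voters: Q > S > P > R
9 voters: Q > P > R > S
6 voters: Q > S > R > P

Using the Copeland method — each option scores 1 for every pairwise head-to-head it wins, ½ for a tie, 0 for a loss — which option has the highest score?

P: beats S and R; loses to Q → score 2.
Q: beats P, S, and R → score 3.
S: loses to P, Q, and R → score 0.
R: beats S; loses to P and Q → score 1.
Q has the best pairwise record.

Q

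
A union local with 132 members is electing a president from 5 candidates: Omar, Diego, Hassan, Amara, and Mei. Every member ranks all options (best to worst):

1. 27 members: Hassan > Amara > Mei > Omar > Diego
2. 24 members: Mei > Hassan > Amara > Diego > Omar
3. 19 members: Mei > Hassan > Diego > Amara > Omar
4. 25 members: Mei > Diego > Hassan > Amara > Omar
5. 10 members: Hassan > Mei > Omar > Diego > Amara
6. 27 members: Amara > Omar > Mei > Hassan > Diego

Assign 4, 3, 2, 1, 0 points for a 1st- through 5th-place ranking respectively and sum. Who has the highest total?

Mei

Omar: 27·1 + 24·0 + 19·0 + 25·0 + 10·2 + 27·3 = 128
Diego: 27·0 + 24·1 + 19·2 + 25·3 + 10·1 + 27·0 = 147
Hassan: 27·4 + 24·3 + 19·3 + 25·2 + 10·4 + 27·1 = 354
Amara: 27·3 + 24·2 + 19·1 + 25·1 + 10·0 + 27·4 = 281
Mei: 27·2 + 24·4 + 19·4 + 25·4 + 10·3 + 27·2 = 410
Mei has the highest Borda score (410).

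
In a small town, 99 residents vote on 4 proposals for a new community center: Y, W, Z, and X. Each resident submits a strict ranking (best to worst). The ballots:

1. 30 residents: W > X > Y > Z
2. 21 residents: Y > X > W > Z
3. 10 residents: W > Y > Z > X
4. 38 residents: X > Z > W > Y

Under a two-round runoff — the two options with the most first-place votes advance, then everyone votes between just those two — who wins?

Round 1 first-place votes: Y 21, W 40, Z 0, X 38.
W and X advance.
Runoff: W is preferred to X by 40 voters; X by 59.
X wins the runoff.

X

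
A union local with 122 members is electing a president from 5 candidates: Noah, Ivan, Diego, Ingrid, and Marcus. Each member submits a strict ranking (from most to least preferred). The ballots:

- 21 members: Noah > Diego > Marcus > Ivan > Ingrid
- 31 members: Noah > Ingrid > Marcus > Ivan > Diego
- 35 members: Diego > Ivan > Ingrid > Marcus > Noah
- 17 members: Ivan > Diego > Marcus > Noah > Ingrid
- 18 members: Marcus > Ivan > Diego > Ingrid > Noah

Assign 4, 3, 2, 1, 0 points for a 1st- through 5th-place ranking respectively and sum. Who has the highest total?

Diego

Noah: 21·4 + 31·4 + 35·0 + 17·1 + 18·0 = 225
Ivan: 21·1 + 31·1 + 35·3 + 17·4 + 18·3 = 279
Diego: 21·3 + 31·0 + 35·4 + 17·3 + 18·2 = 290
Ingrid: 21·0 + 31·3 + 35·2 + 17·0 + 18·1 = 181
Marcus: 21·2 + 31·2 + 35·1 + 17·2 + 18·4 = 245
Diego has the highest Borda score (290).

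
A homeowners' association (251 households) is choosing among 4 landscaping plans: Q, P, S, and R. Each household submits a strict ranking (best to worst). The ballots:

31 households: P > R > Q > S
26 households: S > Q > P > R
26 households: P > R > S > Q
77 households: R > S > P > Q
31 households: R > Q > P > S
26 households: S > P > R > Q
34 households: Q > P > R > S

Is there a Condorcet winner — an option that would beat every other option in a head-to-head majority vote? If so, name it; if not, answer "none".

Checking pairwise contests:
P beats Q 160–91.
S beats P 129–122.
R beats S 199–52.
P beats R 143–108.
Every option loses at least one head-to-head, so there is no Condorcet winner.

none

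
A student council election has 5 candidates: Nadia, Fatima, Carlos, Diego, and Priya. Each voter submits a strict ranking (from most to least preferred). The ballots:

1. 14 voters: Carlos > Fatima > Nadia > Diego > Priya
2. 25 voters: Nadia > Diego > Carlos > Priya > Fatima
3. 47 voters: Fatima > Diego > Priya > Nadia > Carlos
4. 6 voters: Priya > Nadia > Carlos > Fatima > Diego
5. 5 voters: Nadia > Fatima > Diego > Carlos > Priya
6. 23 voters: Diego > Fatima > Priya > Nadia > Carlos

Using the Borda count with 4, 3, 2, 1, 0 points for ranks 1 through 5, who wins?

Diego

Nadia: 14·2 + 25·4 + 47·1 + 6·3 + 5·4 + 23·1 = 236
Fatima: 14·3 + 25·0 + 47·4 + 6·1 + 5·3 + 23·3 = 320
Carlos: 14·4 + 25·2 + 47·0 + 6·2 + 5·1 + 23·0 = 123
Diego: 14·1 + 25·3 + 47·3 + 6·0 + 5·2 + 23·4 = 332
Priya: 14·0 + 25·1 + 47·2 + 6·4 + 5·0 + 23·2 = 189
Diego has the highest Borda score (332).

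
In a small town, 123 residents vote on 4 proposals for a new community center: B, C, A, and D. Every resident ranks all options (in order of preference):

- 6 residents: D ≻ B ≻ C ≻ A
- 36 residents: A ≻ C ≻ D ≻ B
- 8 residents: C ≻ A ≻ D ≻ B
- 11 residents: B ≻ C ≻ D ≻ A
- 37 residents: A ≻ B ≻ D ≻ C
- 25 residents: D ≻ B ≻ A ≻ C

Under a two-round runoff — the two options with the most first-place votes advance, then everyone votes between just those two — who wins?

Round 1 first-place votes: B 11, C 8, A 73, D 31.
A and D advance.
Runoff: A is preferred to D by 81 voters; D by 42.
A wins the runoff.

A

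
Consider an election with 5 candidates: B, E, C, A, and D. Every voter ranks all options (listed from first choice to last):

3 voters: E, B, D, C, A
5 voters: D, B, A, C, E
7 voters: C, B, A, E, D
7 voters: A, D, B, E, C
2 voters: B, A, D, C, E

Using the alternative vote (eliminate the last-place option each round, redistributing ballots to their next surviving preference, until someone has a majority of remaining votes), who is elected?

A

Round 1: B 2, E 3, C 7, A 7, D 5. Eliminate B.
Round 2: E 3, C 7, A 9, D 5. Eliminate E.
Round 3: C 7, A 9, D 8. Eliminate C.
Round 4: A 16, D 8. A has a majority.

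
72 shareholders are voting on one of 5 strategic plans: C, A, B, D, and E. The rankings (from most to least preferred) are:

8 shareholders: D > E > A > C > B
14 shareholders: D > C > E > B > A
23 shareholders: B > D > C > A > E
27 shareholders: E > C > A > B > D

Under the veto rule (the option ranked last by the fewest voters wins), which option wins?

C

Last-place votes: C 0, A 14, B 8, D 27, E 23.
C is ranked last by the fewest voters, so C wins.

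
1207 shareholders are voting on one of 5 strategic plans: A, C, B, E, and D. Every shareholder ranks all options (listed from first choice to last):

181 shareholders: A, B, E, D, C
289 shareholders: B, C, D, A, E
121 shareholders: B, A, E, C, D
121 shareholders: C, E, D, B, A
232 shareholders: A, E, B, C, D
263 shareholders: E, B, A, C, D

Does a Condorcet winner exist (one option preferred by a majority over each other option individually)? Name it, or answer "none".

none

Checking pairwise contests:
B beats A 794–413.
A beats C 797–410.
E beats B 616–591.
A beats E 823–384.
A beats D 797–410.
Every option loses at least one head-to-head, so there is no Condorcet winner.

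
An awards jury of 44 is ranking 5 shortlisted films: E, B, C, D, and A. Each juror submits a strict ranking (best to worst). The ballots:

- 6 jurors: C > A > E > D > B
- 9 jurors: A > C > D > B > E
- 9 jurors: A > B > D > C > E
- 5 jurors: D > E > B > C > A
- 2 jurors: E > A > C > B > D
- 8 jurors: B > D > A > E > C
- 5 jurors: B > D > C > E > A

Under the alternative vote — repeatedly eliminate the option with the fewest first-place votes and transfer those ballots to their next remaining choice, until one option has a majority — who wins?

A

Round 1: E 2, B 13, C 6, D 5, A 18. Eliminate E.
Round 2: B 13, C 6, D 5, A 20. Eliminate D.
Round 3: B 18, C 6, A 20. Eliminate C.
Round 4: B 18, A 26. A has a majority.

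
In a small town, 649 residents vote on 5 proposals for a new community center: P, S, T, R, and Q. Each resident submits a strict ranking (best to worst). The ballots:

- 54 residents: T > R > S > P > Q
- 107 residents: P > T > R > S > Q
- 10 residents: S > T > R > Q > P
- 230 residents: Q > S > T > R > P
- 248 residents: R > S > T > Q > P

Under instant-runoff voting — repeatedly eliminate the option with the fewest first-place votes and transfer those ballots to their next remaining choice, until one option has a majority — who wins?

R

Round 1: P 107, S 10, T 54, R 248, Q 230. Eliminate S.
Round 2: P 107, T 64, R 248, Q 230. Eliminate T.
Round 3: P 107, R 312, Q 230. Eliminate P.
Round 4: R 419, Q 230. R has a majority.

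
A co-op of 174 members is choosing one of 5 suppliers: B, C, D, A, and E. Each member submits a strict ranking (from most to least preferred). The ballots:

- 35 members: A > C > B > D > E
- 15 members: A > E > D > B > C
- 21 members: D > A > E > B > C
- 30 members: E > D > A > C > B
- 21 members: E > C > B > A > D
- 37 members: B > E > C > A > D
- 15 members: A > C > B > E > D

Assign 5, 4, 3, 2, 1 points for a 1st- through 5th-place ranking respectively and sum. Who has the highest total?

B: 35·3 + 15·2 + 21·2 + 30·1 + 21·3 + 37·5 + 15·3 = 500
C: 35·4 + 15·1 + 21·1 + 30·2 + 21·4 + 37·3 + 15·4 = 491
D: 35·2 + 15·3 + 21·5 + 30·4 + 21·1 + 37·1 + 15·1 = 413
A: 35·5 + 15·5 + 21·4 + 30·3 + 21·2 + 37·2 + 15·5 = 615
E: 35·1 + 15·4 + 21·3 + 30·5 + 21·5 + 37·4 + 15·2 = 591
A has the highest Borda score (615).

A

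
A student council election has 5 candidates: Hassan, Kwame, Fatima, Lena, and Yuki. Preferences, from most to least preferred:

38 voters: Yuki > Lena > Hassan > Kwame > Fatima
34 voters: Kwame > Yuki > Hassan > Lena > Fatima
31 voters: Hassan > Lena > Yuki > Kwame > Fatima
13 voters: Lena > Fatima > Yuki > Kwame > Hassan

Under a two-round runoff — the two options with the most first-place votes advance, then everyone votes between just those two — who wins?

Yuki

Round 1 first-place votes: Hassan 31, Kwame 34, Fatima 0, Lena 13, Yuki 38.
Yuki and Kwame advance.
Runoff: Yuki is preferred to Kwame by 82 voters; Kwame by 34.
Yuki wins the runoff.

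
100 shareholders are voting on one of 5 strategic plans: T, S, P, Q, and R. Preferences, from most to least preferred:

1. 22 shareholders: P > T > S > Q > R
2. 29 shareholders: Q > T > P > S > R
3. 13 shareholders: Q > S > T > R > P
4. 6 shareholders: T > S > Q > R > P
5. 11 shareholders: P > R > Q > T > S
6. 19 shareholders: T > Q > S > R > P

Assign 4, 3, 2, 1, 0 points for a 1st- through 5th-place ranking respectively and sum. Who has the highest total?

T

T: 22·3 + 29·3 + 13·2 + 6·4 + 11·1 + 19·4 = 290
S: 22·2 + 29·1 + 13·3 + 6·3 + 11·0 + 19·2 = 168
P: 22·4 + 29·2 + 13·0 + 6·0 + 11·4 + 19·0 = 190
Q: 22·1 + 29·4 + 13·4 + 6·2 + 11·2 + 19·3 = 281
R: 22·0 + 29·0 + 13·1 + 6·1 + 11·3 + 19·1 = 71
T has the highest Borda score (290).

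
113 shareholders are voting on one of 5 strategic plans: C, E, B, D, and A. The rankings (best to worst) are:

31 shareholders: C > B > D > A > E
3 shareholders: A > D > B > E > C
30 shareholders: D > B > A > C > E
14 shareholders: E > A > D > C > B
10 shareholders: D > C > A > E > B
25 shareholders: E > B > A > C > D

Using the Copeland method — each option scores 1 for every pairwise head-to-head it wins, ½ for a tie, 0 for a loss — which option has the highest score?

D

C: beats E; loses to B, D, and A → score 1.
E: loses to C, B, D, and A → score 0.
B: beats C, E, and A; loses to D → score 3.
D: beats C, E, B, and A → score 4.
A: beats C and E; loses to B and D → score 2.
D has the best pairwise record.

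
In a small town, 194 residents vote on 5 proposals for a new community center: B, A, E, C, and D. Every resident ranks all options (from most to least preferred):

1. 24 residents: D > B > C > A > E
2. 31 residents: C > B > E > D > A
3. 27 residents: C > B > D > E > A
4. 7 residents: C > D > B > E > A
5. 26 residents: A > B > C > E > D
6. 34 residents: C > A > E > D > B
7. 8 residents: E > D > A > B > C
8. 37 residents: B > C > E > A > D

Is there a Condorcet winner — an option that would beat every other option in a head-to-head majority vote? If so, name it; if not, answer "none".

C

C vs B: 99–95 for C.
C vs A: 160–34 for C.
C vs E: 186–8 for C.
C vs D: 162–32 for C.
C beats every other option head-to-head.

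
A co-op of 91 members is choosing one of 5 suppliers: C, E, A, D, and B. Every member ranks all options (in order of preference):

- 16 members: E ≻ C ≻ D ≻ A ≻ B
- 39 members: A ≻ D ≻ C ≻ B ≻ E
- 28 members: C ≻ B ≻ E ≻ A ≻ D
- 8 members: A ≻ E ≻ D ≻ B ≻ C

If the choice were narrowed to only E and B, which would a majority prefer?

B

Voters preferring E to B: 24; preferring B to E: 67.
B wins the head-to-head.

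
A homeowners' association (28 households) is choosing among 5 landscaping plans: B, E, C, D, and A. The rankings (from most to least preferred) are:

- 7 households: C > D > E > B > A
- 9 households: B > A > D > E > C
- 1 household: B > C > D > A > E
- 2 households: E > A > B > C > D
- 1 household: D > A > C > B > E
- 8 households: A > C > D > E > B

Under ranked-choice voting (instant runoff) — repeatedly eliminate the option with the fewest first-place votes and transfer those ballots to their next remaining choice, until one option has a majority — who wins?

Round 1: B 10, E 2, C 7, D 1, A 8. Eliminate D.
Round 2: B 10, E 2, C 7, A 9. Eliminate E.
Round 3: B 10, C 7, A 11. Eliminate C.
Round 4: B 17, A 11. B has a majority.

B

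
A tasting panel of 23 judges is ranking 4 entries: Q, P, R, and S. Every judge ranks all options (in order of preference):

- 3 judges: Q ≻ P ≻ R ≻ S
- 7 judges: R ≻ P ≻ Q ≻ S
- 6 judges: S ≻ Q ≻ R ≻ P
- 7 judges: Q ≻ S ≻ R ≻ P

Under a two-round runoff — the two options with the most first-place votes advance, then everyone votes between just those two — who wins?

Round 1 first-place votes: Q 10, P 0, R 7, S 6.
Q and R advance.
Runoff: Q is preferred to R by 16 voters; R by 7.
Q wins the runoff.

Q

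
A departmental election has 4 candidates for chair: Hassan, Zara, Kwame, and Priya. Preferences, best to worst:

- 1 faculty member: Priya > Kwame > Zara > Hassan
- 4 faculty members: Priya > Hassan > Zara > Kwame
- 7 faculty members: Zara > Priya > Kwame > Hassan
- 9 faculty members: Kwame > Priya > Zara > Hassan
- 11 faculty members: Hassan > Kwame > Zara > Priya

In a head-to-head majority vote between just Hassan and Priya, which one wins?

Voters preferring Hassan to Priya: 11; preferring Priya to Hassan: 21.
Priya wins the head-to-head.

Priya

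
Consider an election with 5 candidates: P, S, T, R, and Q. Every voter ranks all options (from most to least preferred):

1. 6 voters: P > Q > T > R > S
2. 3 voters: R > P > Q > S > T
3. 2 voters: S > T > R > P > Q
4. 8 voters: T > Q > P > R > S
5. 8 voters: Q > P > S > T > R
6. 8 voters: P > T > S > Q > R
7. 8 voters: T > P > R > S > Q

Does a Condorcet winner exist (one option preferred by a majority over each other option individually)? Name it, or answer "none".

P vs S: 41–2 for P.
P vs T: 25–18 for P.
P vs R: 38–5 for P.
P vs Q: 27–16 for P.
P beats every other option head-to-head.

P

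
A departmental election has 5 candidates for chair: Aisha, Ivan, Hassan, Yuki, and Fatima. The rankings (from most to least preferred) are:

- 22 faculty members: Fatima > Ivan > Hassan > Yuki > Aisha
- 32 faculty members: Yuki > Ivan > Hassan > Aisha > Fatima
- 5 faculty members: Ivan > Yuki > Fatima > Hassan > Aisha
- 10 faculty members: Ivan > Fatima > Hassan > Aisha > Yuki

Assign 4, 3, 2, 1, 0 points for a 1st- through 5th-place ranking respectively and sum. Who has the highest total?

Ivan

Aisha: 22·0 + 32·1 + 5·0 + 10·1 = 42
Ivan: 22·3 + 32·3 + 5·4 + 10·4 = 222
Hassan: 22·2 + 32·2 + 5·1 + 10·2 = 133
Yuki: 22·1 + 32·4 + 5·3 + 10·0 = 165
Fatima: 22·4 + 32·0 + 5·2 + 10·3 = 128
Ivan has the highest Borda score (222).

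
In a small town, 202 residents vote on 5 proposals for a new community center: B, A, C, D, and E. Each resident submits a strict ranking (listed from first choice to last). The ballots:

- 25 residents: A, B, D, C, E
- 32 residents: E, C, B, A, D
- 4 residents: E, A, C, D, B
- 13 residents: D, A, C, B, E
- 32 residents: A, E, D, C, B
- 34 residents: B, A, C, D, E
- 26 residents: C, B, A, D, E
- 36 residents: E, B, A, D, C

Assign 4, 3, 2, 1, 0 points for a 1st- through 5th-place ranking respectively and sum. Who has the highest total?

B: 25·3 + 32·2 + 4·0 + 13·1 + 32·0 + 34·4 + 26·3 + 36·3 = 474
A: 25·4 + 32·1 + 4·3 + 13·3 + 32·4 + 34·3 + 26·2 + 36·2 = 537
C: 25·1 + 32·3 + 4·2 + 13·2 + 32·1 + 34·2 + 26·4 + 36·0 = 359
D: 25·2 + 32·0 + 4·1 + 13·4 + 32·2 + 34·1 + 26·1 + 36·1 = 266
E: 25·0 + 32·4 + 4·4 + 13·0 + 32·3 + 34·0 + 26·0 + 36·4 = 384
A has the highest Borda score (537).

A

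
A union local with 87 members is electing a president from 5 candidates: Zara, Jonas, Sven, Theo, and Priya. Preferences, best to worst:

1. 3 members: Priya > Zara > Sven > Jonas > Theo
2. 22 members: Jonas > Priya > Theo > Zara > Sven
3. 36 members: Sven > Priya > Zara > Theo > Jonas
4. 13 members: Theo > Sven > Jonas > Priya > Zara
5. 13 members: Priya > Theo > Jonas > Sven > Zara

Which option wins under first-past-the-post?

First-place votes: Zara 0, Jonas 22, Sven 36, Theo 13, Priya 16.
Sven has the most first-place votes.

Sven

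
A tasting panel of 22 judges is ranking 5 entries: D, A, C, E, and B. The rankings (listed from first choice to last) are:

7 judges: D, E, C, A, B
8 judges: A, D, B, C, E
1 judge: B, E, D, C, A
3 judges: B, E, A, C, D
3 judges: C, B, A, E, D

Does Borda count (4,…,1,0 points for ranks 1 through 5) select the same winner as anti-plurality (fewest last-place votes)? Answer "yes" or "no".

Borda — scores: D 54, A 51, C 38, E 36, B 41. Winner: D.
Anti-plurality — last-place votes: D 6, A 1, C 0, E 8, B 7. Winner: C.
The two methods disagree.

no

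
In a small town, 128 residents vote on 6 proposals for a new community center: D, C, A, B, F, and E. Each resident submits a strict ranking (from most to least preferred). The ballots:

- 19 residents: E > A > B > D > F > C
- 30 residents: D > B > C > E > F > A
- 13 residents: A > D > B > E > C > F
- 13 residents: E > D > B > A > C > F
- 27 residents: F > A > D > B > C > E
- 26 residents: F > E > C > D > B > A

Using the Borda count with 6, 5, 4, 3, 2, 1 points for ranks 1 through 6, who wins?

D

D: 19·3 + 30·6 + 13·5 + 13·5 + 27·4 + 26·3 = 553
C: 19·1 + 30·4 + 13·2 + 13·2 + 27·2 + 26·4 = 349
A: 19·5 + 30·1 + 13·6 + 13·3 + 27·5 + 26·1 = 403
B: 19·4 + 30·5 + 13·4 + 13·4 + 27·3 + 26·2 = 463
F: 19·2 + 30·2 + 13·1 + 13·1 + 27·6 + 26·6 = 442
E: 19·6 + 30·3 + 13·3 + 13·6 + 27·1 + 26·5 = 478
D has the highest Borda score (553).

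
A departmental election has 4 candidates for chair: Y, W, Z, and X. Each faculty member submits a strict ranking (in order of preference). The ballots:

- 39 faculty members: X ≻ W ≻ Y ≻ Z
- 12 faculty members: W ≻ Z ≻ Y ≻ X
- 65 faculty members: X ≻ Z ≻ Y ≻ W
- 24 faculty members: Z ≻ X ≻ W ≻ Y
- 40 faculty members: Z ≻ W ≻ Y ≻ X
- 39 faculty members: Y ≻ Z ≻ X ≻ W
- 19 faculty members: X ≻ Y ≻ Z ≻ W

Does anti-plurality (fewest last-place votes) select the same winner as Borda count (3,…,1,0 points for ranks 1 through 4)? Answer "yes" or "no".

no

Anti-plurality — last-place votes: Y 24, W 123, Z 39, X 52. Winner: Y.
Borda — scores: Y 311, W 218, Z 443, X 456. Winner: X.
The two methods disagree.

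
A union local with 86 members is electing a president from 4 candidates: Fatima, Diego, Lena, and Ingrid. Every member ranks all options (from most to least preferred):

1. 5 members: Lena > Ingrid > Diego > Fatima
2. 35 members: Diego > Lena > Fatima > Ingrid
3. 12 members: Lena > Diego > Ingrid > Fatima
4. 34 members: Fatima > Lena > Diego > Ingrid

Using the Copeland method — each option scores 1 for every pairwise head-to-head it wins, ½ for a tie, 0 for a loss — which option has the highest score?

Lena

Fatima: beats Ingrid; loses to Diego and Lena → score 1.
Diego: beats Fatima and Ingrid; loses to Lena → score 2.
Lena: beats Fatima, Diego, and Ingrid → score 3.
Ingrid: loses to Fatima, Diego, and Lena → score 0.
Lena has the best pairwise record.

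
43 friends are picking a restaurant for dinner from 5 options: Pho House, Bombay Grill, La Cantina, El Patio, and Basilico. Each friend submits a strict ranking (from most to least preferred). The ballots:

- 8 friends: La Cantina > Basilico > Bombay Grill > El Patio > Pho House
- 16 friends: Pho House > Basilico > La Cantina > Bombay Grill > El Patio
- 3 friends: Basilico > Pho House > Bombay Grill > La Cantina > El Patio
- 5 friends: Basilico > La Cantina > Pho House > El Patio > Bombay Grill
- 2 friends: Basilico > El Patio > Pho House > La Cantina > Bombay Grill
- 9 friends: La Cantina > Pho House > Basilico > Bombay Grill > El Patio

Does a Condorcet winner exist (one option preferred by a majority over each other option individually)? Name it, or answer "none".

Checking pairwise contests:
La Cantina beats Pho House 22–21.
Pho House beats Bombay Grill 35–8.
Basilico beats La Cantina 26–17.
Pho House beats El Patio 33–10.
Pho House beats Basilico 25–18.
Every option loses at least one head-to-head, so there is no Condorcet winner.

none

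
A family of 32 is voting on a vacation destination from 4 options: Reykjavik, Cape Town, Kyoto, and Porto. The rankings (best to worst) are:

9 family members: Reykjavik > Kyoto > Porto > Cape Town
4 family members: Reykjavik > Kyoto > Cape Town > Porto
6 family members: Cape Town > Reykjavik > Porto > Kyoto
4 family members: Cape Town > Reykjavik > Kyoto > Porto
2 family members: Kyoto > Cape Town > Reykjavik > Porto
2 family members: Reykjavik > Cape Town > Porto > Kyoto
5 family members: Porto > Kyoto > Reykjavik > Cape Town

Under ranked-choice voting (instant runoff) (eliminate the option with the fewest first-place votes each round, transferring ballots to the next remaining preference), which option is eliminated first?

Round 1: Reykjavik 15, Cape Town 10, Kyoto 2, Porto 5. Eliminate Kyoto.

Kyoto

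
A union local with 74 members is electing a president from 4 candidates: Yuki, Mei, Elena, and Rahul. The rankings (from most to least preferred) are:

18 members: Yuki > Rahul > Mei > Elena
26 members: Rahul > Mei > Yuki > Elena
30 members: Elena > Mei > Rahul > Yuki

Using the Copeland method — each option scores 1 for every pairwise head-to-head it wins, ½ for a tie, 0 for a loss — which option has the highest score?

Yuki: beats Elena; loses to Mei and Rahul → score 1.
Mei: beats Yuki and Elena; loses to Rahul → score 2.
Elena: loses to Yuki, Mei, and Rahul → score 0.
Rahul: beats Yuki, Mei, and Elena → score 3.
Rahul has the best pairwise record.

Rahul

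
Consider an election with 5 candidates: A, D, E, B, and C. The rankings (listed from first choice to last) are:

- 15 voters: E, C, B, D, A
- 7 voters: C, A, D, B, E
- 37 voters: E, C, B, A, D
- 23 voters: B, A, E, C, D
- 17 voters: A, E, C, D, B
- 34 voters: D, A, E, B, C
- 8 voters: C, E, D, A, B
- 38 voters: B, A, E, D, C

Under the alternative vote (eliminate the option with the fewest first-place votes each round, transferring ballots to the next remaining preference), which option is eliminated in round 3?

D

Round 1: A 17, D 34, E 52, B 61, C 15. Eliminate C.
Round 2: A 24, D 34, E 60, B 61. Eliminate A.
Round 3: D 41, E 77, B 61. Eliminate D.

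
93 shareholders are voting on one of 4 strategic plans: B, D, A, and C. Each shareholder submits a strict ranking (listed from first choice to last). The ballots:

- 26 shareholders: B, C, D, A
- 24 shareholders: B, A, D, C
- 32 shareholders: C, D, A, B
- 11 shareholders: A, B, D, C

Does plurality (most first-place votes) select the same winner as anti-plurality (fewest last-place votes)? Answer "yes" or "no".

Plurality — first-place votes: B 50, D 0, A 11, C 32. Winner: B.
Anti-plurality — last-place votes: B 32, D 0, A 26, C 35. Winner: D.
The two methods disagree.

no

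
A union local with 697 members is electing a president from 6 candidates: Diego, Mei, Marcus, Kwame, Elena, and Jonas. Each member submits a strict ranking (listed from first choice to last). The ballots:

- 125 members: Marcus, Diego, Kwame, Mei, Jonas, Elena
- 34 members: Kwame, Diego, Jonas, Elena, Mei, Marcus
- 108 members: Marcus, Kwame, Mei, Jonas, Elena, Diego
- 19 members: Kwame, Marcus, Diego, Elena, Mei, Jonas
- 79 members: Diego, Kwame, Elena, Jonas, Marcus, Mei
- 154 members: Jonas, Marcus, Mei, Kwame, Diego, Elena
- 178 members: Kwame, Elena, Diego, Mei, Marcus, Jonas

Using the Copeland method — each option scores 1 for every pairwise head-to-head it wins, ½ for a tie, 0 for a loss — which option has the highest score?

Marcus

Diego: beats Mei, Elena, and Jonas; loses to Marcus and Kwame → score 3.
Mei: beats Elena and Jonas; loses to Diego, Marcus, and Kwame → score 2.
Marcus: beats Diego, Mei, Kwame, Elena, and Jonas → score 5.
Kwame: beats Diego, Mei, Elena, and Jonas; loses to Marcus → score 4.
Elena: loses to Diego, Mei, Marcus, Kwame, and Jonas → score 0.
Jonas: beats Elena; loses to Diego, Mei, Marcus, and Kwame → score 1.
Marcus has the best pairwise record.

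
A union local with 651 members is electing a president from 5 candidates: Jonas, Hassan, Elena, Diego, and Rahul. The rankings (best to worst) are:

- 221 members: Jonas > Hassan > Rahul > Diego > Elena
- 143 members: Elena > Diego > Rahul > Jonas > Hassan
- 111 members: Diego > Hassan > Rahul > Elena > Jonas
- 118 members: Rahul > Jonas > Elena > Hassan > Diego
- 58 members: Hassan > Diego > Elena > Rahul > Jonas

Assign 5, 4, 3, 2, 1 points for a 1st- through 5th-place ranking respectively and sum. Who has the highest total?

Jonas: 221·5 + 143·2 + 111·1 + 118·4 + 58·1 = 2032
Hassan: 221·4 + 143·1 + 111·4 + 118·2 + 58·5 = 1997
Elena: 221·1 + 143·5 + 111·2 + 118·3 + 58·3 = 1686
Diego: 221·2 + 143·4 + 111·5 + 118·1 + 58·4 = 1919
Rahul: 221·3 + 143·3 + 111·3 + 118·5 + 58·2 = 2131
Rahul has the highest Borda score (2131).

Rahul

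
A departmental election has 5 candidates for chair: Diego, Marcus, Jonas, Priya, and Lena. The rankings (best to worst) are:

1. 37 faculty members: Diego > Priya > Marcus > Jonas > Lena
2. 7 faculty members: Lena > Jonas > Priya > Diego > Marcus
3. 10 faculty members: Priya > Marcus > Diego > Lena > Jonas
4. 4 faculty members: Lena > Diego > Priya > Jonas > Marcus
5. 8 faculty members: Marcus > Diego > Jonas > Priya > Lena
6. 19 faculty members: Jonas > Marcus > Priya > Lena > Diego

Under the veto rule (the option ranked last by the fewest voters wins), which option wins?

Priya

Last-place votes: Diego 19, Marcus 11, Jonas 10, Priya 0, Lena 45.
Priya is ranked last by the fewest voters, so Priya wins.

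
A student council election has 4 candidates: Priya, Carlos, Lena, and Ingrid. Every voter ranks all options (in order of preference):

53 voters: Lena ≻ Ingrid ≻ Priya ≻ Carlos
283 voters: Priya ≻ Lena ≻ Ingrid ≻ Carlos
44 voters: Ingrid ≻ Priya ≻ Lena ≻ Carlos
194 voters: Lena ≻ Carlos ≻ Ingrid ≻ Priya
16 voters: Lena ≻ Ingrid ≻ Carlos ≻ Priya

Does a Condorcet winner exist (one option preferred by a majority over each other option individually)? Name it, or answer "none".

Checking pairwise contests:
Ingrid beats Priya 307–283.
Priya beats Carlos 380–210.
Priya beats Lena 327–263.
Lena beats Ingrid 546–44.
Every option loses at least one head-to-head, so there is no Condorcet winner.

none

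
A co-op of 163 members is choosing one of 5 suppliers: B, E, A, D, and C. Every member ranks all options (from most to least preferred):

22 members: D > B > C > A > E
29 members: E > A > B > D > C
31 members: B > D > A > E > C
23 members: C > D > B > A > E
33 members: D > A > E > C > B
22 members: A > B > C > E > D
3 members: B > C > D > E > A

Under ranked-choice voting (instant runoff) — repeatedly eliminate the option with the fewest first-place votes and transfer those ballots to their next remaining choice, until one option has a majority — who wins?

B

Round 1: B 34, E 29, A 22, D 55, C 23. Eliminate A.
Round 2: B 56, E 29, D 55, C 23. Eliminate C.
Round 3: B 56, E 29, D 78. Eliminate E.
Round 4: B 85, D 78. B has a majority.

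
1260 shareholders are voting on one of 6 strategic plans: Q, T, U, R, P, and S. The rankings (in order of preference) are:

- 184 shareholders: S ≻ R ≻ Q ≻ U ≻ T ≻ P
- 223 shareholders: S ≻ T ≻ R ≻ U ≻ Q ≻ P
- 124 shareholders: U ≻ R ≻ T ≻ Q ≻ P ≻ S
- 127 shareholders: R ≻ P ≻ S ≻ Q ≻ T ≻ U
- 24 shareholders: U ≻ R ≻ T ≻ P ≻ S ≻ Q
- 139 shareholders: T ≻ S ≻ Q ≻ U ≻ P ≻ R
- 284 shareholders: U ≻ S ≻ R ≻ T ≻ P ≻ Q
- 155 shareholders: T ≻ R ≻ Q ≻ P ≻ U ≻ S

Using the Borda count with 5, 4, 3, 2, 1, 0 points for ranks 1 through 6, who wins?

S

Q: 184·3 + 223·1 + 124·2 + 127·2 + 24·0 + 139·3 + 284·0 + 155·3 = 2159
T: 184·1 + 223·4 + 124·3 + 127·1 + 24·3 + 139·5 + 284·2 + 155·5 = 3685
U: 184·2 + 223·2 + 124·5 + 127·0 + 24·5 + 139·2 + 284·5 + 155·1 = 3407
R: 184·4 + 223·3 + 124·4 + 127·5 + 24·4 + 139·0 + 284·3 + 155·4 = 4104
P: 184·0 + 223·0 + 124·1 + 127·4 + 24·2 + 139·1 + 284·1 + 155·2 = 1413
S: 184·5 + 223·5 + 124·0 + 127·3 + 24·1 + 139·4 + 284·4 + 155·0 = 4132
S has the highest Borda score (4132).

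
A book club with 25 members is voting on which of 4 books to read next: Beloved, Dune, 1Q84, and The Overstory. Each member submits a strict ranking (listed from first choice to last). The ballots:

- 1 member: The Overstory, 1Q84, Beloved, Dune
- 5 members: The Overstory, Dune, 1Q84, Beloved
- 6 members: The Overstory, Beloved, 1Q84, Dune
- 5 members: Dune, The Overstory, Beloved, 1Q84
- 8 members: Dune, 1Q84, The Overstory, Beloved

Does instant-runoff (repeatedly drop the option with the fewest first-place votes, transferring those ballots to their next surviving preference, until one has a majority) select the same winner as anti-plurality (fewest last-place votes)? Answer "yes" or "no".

no

Instant-runoff — R1 Beloved 0, Dune 13, 1Q84 0, The Overstory 12 (Dune winner). Winner: Dune.
Anti-plurality — last-place votes: Beloved 13, Dune 7, 1Q84 5, The Overstory 0. Winner: The Overstory.
The two methods disagree.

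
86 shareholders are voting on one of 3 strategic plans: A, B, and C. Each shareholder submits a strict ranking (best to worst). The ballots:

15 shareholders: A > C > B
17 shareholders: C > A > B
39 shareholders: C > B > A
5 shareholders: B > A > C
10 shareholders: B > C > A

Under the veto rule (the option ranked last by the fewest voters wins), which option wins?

Last-place votes: A 49, B 32, C 5.
C is ranked last by the fewest voters, so C wins.

C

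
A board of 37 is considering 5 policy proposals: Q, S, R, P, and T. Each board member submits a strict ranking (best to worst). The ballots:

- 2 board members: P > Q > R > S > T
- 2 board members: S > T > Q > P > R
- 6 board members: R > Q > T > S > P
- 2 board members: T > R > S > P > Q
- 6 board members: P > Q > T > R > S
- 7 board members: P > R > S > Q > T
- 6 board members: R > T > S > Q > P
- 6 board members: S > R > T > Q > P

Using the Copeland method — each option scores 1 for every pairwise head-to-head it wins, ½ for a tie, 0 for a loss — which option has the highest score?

R

Q: beats P and T; loses to S and R → score 2.
S: beats Q and P; loses to R and T → score 2.
R: beats Q, S, P, and T → score 4.
P: loses to Q, S, R, and T → score 0.
T: beats S and P; loses to Q and R → score 2.
R has the best pairwise record.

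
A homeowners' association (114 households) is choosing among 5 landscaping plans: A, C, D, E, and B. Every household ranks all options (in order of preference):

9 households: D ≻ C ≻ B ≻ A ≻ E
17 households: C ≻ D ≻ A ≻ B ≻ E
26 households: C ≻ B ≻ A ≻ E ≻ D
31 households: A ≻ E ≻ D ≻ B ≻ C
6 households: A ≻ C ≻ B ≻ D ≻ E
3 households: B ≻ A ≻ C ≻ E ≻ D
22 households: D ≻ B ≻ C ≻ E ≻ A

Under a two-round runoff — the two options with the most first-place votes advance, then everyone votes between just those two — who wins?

C

Round 1 first-place votes: A 37, C 43, D 31, E 0, B 3.
C and A advance.
Runoff: C is preferred to A by 74 voters; A by 40.
C wins the runoff.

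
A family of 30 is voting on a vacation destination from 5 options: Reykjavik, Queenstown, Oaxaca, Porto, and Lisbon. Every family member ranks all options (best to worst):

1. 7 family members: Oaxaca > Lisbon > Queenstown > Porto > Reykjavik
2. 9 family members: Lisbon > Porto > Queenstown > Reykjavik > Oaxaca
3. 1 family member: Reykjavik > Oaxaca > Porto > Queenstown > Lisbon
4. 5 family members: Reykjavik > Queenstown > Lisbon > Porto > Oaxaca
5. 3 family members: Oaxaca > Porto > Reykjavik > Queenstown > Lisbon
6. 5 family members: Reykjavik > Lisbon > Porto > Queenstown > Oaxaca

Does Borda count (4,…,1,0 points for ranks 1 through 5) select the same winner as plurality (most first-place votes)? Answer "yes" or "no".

no

Borda — scores: Reykjavik 59, Queenstown 56, Oaxaca 43, Porto 60, Lisbon 82. Winner: Lisbon.
Plurality — first-place votes: Reykjavik 11, Queenstown 0, Oaxaca 10, Porto 0, Lisbon 9. Winner: Reykjavik.
The two methods disagree.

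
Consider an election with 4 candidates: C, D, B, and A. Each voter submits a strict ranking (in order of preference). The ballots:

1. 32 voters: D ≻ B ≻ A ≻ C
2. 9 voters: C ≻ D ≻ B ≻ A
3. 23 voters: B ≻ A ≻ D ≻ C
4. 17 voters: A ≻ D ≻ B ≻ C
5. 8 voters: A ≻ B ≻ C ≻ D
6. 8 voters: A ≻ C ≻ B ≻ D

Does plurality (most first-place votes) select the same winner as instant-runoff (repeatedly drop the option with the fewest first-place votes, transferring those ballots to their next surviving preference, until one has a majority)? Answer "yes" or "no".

yes

Plurality — first-place votes: C 9, D 32, B 23, A 33. Winner: A.
Instant-runoff — R1 C 9, D 32, B 23, A 33 (C out); R2 D 41, B 23, A 33 (B out); R3 D 41, A 56 (A winner). Winner: A.
The two methods agree.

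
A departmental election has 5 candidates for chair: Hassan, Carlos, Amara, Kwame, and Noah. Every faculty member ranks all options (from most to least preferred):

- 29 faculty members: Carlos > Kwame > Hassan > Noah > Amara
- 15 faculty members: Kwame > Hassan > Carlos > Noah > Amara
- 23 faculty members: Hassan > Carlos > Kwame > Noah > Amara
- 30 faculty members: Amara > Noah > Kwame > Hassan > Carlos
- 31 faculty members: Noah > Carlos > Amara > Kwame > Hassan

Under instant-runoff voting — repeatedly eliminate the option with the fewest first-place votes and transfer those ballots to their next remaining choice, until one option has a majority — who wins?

Hassan

Round 1: Hassan 23, Carlos 29, Amara 30, Kwame 15, Noah 31. Eliminate Kwame.
Round 2: Hassan 38, Carlos 29, Amara 30, Noah 31. Eliminate Carlos.
Round 3: Hassan 67, Amara 30, Noah 31. Hassan has a majority.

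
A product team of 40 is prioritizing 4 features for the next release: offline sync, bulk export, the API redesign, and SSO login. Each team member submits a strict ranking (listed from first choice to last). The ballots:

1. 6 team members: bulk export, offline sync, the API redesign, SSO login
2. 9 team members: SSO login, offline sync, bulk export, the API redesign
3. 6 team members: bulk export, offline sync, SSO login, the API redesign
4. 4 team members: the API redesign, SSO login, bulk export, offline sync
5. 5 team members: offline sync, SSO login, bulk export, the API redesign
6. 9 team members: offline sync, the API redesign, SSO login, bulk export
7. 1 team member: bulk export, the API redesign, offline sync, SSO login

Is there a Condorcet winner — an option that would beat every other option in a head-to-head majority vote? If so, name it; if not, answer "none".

offline sync vs bulk export: 23–17 for offline sync.
offline sync vs the API redesign: 35–5 for offline sync.
offline sync vs SSO login: 27–13 for offline sync.
offline sync beats every other option head-to-head.

offline sync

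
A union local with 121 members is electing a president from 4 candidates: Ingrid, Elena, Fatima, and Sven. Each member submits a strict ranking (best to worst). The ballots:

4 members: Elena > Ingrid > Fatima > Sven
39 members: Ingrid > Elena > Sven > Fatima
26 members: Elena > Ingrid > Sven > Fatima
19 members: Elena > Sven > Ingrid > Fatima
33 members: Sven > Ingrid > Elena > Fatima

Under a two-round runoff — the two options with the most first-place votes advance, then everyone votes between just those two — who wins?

Round 1 first-place votes: Ingrid 39, Elena 49, Fatima 0, Sven 33.
Elena and Ingrid advance.
Runoff: Elena is preferred to Ingrid by 49 voters; Ingrid by 72.
Ingrid wins the runoff.

Ingrid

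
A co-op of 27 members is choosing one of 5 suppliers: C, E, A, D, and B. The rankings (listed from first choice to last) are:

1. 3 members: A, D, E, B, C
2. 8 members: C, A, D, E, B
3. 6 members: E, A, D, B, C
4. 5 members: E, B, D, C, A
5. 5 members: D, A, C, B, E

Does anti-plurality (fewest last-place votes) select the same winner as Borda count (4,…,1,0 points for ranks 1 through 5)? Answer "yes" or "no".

no

Anti-plurality — last-place votes: C 9, E 5, A 5, D 0, B 8. Winner: D.
Borda — scores: C 47, E 58, A 69, D 67, B 29. Winner: A.
The two methods disagree.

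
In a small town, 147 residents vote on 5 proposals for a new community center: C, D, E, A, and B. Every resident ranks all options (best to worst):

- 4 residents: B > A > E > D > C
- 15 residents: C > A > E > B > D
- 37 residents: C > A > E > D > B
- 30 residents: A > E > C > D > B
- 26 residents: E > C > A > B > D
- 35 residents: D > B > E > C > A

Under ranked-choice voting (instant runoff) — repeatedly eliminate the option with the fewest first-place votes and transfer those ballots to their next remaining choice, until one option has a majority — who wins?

Round 1: C 52, D 35, E 26, A 30, B 4. Eliminate B.
Round 2: C 52, D 35, E 26, A 34. Eliminate E.
Round 3: C 78, D 35, A 34. C has a majority.

C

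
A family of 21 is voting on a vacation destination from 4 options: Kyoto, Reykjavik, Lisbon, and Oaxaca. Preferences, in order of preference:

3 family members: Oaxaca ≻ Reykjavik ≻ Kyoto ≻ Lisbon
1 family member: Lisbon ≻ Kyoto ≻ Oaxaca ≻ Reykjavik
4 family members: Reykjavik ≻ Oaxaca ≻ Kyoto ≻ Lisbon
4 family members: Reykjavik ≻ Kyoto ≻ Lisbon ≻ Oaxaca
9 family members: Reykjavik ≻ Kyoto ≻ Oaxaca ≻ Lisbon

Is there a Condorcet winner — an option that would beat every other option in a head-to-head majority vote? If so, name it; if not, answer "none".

Reykjavik vs Kyoto: 20–1 for Reykjavik.
Reykjavik vs Lisbon: 20–1 for Reykjavik.
Reykjavik vs Oaxaca: 17–4 for Reykjavik.
Reykjavik beats every other option head-to-head.

Reykjavik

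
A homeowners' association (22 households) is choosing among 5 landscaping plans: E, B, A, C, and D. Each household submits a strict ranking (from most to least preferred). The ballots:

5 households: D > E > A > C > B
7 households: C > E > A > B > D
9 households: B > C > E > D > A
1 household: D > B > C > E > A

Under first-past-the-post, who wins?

First-place votes: E 0, B 9, A 0, C 7, D 6.
B has the most first-place votes.

B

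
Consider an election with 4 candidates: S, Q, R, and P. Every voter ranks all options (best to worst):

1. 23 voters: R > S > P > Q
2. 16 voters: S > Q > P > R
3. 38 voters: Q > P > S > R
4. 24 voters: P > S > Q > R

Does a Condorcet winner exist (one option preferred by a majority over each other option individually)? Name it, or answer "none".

Checking pairwise contests:
P beats S 62–39.
S beats Q 63–38.
S beats R 78–23.
Q beats P 54–47.
Every option loses at least one head-to-head, so there is no Condorcet winner.

none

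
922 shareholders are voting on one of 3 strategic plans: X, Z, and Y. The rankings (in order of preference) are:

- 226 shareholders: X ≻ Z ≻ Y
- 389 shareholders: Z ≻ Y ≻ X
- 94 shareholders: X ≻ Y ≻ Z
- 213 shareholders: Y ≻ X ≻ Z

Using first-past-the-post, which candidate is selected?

Z

First-place votes: X 320, Z 389, Y 213.
Z has the most first-place votes.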